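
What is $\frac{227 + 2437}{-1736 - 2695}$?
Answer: $- \frac{888}{1477} \approx -0.60122$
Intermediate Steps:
$\frac{227 + 2437}{-1736 - 2695} = \frac{2664}{-4431} = 2664 \left(- \frac{1}{4431}\right) = - \frac{888}{1477}$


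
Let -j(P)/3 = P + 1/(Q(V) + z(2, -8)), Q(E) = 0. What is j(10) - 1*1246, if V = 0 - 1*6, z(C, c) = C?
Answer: -2555/2 ≈ -1277.5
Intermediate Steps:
V = -6 (V = 0 - 6 = -6)
j(P) = -3/2 - 3*P (j(P) = -3*(P + 1/(0 + 2)) = -3*(P + 1/2) = -3*(P + ½) = -3*(½ + P) = -3/2 - 3*P)
j(10) - 1*1246 = (-3/2 - 3*10) - 1*1246 = (-3/2 - 30) - 1246 = -63/2 - 1246 = -2555/2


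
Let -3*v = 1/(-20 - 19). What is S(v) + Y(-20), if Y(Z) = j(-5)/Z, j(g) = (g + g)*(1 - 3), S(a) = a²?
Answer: -13688/13689 ≈ -0.99993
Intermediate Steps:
v = 1/117 (v = -1/(3*(-20 - 19)) = -⅓/(-39) = -⅓*(-1/39) = 1/117 ≈ 0.0085470)
j(g) = -4*g (j(g) = (2*g)*(-2) = -4*g)
Y(Z) = 20/Z (Y(Z) = (-4*(-5))/Z = 20/Z)
S(v) + Y(-20) = (1/117)² + 20/(-20) = 1/13689 + 20*(-1/20) = 1/13689 - 1 = -13688/13689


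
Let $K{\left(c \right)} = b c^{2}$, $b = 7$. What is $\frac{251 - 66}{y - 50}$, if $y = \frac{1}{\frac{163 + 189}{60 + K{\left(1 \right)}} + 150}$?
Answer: $- \frac{1924370}{520033} \approx -3.7005$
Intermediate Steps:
$K{\left(c \right)} = 7 c^{2}$
$y = \frac{67}{10402}$ ($y = \frac{1}{\frac{163 + 189}{60 + 7 \cdot 1^{2}} + 150} = \frac{1}{\frac{352}{60 + 7 \cdot 1} + 150} = \frac{1}{\frac{352}{60 + 7} + 150} = \frac{1}{\frac{352}{67} + 150} = \frac{1}{\frac{10402}{67}} = \frac{67}{10402} \approx 0.0064411$)
$\frac{251 - 66}{y - 50} = \frac{251 - 66}{\frac{67}{10402} - 50} = \frac{185}{- \frac{520033}{10402}} = 185 \left(- \frac{10402}{520033}\right) = - \frac{1924370}{520033}$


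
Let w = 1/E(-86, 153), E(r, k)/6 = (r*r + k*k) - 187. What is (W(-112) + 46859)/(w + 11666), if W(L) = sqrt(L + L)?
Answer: 8608373172/2143137529 + 734832*I*sqrt(14)/2143137529 ≈ 4.0167 + 0.0012829*I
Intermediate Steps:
W(L) = sqrt(2)*sqrt(L) (W(L) = sqrt(2*L) = sqrt(2)*sqrt(L))
E(r, k) = -1122 + 6*k**2 + 6*r**2 (E(r, k) = 6*((r*r + k*k) - 187) = 6*((r**2 + k**2) - 187) = 6*((k**2 + r**2) - 187) = 6*(-187 + k**2 + r**2) = -1122 + 6*k**2 + 6*r**2)
w = 1/183708 (w = 1/(-1122 + 6*153**2 + 6*(-86)**2) = 1/(-1122 + 6*23409 + 6*7396) = 1/(-1122 + 140454 + 44376) = 1/183708 ≈ 5.4434e-6)
(W(-112) + 46859)/(w + 11666) = (sqrt(2)*sqrt(-112) + 46859)/(1/183708 + 11666) = (sqrt(2)*(4*I*sqrt(7)) + 46859)/(2143137529/183708) = (4*I*sqrt(14) + 46859)*(183708/2143137529) = (46859 + 4*I*sqrt(14))*(183708/2143137529) = 8608373172/2143137529 + 734832*I*sqrt(14)/2143137529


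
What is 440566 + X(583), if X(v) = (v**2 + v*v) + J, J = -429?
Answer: 1119915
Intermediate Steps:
X(v) = -429 + 2*v**2 (X(v) = (v**2 + v*v) - 429 = (v**2 + v**2) - 429 = 2*v**2 - 429 = -429 + 2*v**2)
440566 + X(583) = 440566 + (-429 + 2*583**2) = 440566 + (-429 + 2*339889) = 440566 + (-429 + 679778) = 440566 + 679349 = 1119915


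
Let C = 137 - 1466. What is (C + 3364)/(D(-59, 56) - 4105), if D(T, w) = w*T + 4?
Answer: -407/1481 ≈ -0.27481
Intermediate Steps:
D(T, w) = 4 + T*w (D(T, w) = T*w + 4 = 4 + T*w)
C = -1329
(C + 3364)/(D(-59, 56) - 4105) = (-1329 + 3364)/((4 - 59*56) - 4105) = 2035/((4 - 3304) - 4105) = 2035/(-3300 - 4105) = 2035/(-7405) = 2035*(-1/7405) = -407/1481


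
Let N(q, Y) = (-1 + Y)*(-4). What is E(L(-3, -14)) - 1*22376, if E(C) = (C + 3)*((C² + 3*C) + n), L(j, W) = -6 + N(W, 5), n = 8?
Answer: -30470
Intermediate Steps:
N(q, Y) = 4 - 4*Y
L(j, W) = -22 (L(j, W) = -6 + (4 - 4*5) = -6 + (4 - 20) = -6 - 16 = -22)
E(C) = (3 + C)*(8 + C² + 3*C) (E(C) = (C + 3)*((C² + 3*C) + 8) = (3 + C)*(8 + C² + 3*C))
E(L(-3, -14)) - 1*22376 = (24 + (-22)³ + 6*(-22)² + 17*(-22)) - 1*22376 = (24 - 10648 + 6*484 - 374) - 22376 = (24 - 10648 + 2904 - 374) - 22376 = -8094 - 22376 = -30470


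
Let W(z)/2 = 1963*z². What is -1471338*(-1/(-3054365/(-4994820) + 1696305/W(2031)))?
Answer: 101722394312529335928/42284344150297 ≈ 2.4057e+6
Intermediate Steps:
W(z) = 3926*z² (W(z) = 2*(1963*z²) = 3926*z²)
-1471338*(-1/(-3054365/(-4994820) + 1696305/W(2031))) = -1471338*(-1/(-3054365/(-4994820) + 1696305/((3926*2031²)))) = -1471338*(-1/(-3054365*(-1/4994820) + 1696305/((3926*4124961)))) = -1471338*(-1/(610873/998964 + 1696305/16194596886)) = -1471338*(-1/(610873/998964 + 1696305*(1/16194596886))) = -1471338*(-1/(610873/998964 + 43495/415246074)) = -1471338/((-1*42284344150297/69135979844556)) = -1471338/(-42284344150297/69135979844556) = -1471338*(-69135979844556/42284344150297) = 101722394312529335928/42284344150297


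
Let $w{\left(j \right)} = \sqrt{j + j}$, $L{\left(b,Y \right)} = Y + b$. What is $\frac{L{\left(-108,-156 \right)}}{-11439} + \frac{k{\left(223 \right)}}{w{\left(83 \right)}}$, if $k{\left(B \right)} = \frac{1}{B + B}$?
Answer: $\frac{88}{3813} + \frac{\sqrt{166}}{74036} \approx 0.023253$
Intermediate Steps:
$w{\left(j \right)} = \sqrt{2} \sqrt{j}$ ($w{\left(j \right)} = \sqrt{2 j} = \sqrt{2} \sqrt{j}$)
$k{\left(B \right)} = \frac{1}{2 B}$
$\frac{L{\left(-108,-156 \right)}}{-11439} + \frac{k{\left(223 \right)}}{w{\left(83 \right)}} = \frac{-156 - 108}{-11439} + \frac{\frac{1}{2} \cdot \frac{1}{223}}{\sqrt{2} \sqrt{83}} = \left(-264\right) \left(- \frac{1}{11439}\right) + \frac{\frac{1}{2} \cdot \frac{1}{223}}{\sqrt{166}} = \frac{88}{3813} + \frac{\frac{1}{166} \sqrt{166}}{446} = \frac{88}{3813} + \frac{\sqrt{166}}{74036}$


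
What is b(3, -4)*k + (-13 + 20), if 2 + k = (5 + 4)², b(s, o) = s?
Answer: 244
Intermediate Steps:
k = 79 (k = -2 + (5 + 4)² = -2 + 9² = -2 + 81 = 79)
b(3, -4)*k + (-13 + 20) = 3*79 + (-13 + 20) = 237 + 7 = 244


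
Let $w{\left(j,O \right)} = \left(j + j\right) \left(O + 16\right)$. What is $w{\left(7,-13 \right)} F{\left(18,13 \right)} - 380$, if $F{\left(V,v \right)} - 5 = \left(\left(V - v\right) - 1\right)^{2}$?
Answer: $502$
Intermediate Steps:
$w{\left(j,O \right)} = 2 j \left(16 + O\right)$
$F{\left(V,v \right)} = 5 + \left(-1 + V - v\right)^{2}$ ($F{\left(V,v \right)} = 5 + \left(\left(V - v\right) - 1\right)^{2} = 5 + \left(-1 + V - v\right)^{2}$)
$w{\left(7,-13 \right)} F{\left(18,13 \right)} - 380 = 2 \cdot 7 \left(16 - 13\right) \left(5 + \left(1 + 13 - 18\right)^{2}\right) - 380 = 2 \cdot 7 \cdot 3 \left(5 + \left(1 + 13 - 18\right)^{2}\right) - 380 = 42 \left(5 + \left(-4\right)^{2}\right) - 380 = 42 \left(5 + 16\right) - 380 = 42 \cdot 21 - 380 = 882 - 380 = 502$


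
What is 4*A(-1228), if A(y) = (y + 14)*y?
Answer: 5963168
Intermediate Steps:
A(y) = y*(14 + y) (A(y) = (14 + y)*y = y*(14 + y))
4*A(-1228) = 4*(-1228*(14 - 1228)) = 4*(-1228*(-1214)) = 4*1490792 = 5963168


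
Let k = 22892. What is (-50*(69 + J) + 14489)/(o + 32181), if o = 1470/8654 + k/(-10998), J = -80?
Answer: 357840567747/765674796236 ≈ 0.46735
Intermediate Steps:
o = -45485077/23794173 (o = 1470/8654 + 22892/(-10998) = 1470*(1/8654) + 22892*(-1/10998) = 735/4327 - 11446/5499 = -45485077/23794173 ≈ -1.9116)
(-50*(69 + J) + 14489)/(o + 32181) = (-50*(69 - 80) + 14489)/(-45485077/23794173 + 32181) = (-50*(-11) + 14489)/(765674796236/23794173) = (550 + 14489)*(23794173/765674796236) = 15039*(23794173/765674796236) = 357840567747/765674796236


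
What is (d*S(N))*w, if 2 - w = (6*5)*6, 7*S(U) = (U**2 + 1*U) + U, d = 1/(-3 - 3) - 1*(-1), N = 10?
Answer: -17800/7 ≈ -2542.9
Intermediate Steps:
d = 5/6 (d = 1/(-6) + 1 = -1/6 + 1 = 5/6 ≈ 0.83333)
S(U) = U**2/7 + 2*U/7 (S(U) = ((U**2 + 1*U) + U)/7 = ((U**2 + U) + U)/7 = ((U + U**2) + U)/7 = (U**2 + 2*U)/7 = U**2/7 + 2*U/7)
w = -178 (w = 2 - 6*5*6 = 2 - 30*6 = 2 - 1*180 = 2 - 180 = -178)
(d*S(N))*w = (5*((1/7)*10*(2 + 10))/6)*(-178) = (5*((1/7)*10*12)/6)*(-178) = ((5/6)*(120/7))*(-178) = (100/7)*(-178) = -17800/7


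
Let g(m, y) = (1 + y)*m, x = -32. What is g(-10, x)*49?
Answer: 15190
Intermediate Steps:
g(m, y) = m*(1 + y)
g(-10, x)*49 = -10*(1 - 32)*49 = -10*(-31)*49 = 310*49 = 15190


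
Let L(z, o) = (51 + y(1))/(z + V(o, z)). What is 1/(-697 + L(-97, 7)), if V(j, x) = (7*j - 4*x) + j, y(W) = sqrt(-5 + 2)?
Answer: -83907376/58471108867 - 347*I*sqrt(3)/58471108867 ≈ -0.001435 - 1.0279e-8*I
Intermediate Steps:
y(W) = I*sqrt(3) (y(W) = sqrt(-3) = I*sqrt(3))
V(j, x) = -4*x + 8*j (V(j, x) = (-4*x + 7*j) + j = -4*x + 8*j)
L(z, o) = (51 + I*sqrt(3))/(-3*z + 8*o) (L(z, o) = (51 + I*sqrt(3))/(z + (-4*z + 8*o)) = (51 + I*sqrt(3))/(-3*z + 8*o))
1/(-697 + L(-97, 7)) = 1/(-697 + (51 + I*sqrt(3))/(-3*(-97) + 8*7)) = 1/(-697 + (51 + I*sqrt(3))/(291 + 56)) = 1/(-697 + (51 + I*sqrt(3))/347) = 1/(-697 + (51/347 + I*sqrt(3)/347)) = 1/(-241808/347 + I*sqrt(3)/347)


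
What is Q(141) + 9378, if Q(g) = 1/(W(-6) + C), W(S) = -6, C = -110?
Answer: 1087847/116 ≈ 9378.0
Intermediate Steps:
Q(g) = -1/116 (Q(g) = 1/(-6 - 110) = 1/(-116) = -1/116)
Q(141) + 9378 = -1/116 + 9378 = 1087847/116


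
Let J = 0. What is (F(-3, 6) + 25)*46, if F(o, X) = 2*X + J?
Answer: 1702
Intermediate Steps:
F(o, X) = 2*X (F(o, X) = 2*X + 0 = 2*X)
(F(-3, 6) + 25)*46 = (2*6 + 25)*46 = (12 + 25)*46 = 37*46 = 1702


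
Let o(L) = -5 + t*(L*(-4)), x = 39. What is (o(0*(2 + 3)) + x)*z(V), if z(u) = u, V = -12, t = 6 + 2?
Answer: -408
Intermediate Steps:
t = 8
o(L) = -5 - 32*L (o(L) = -5 + 8*(L*(-4)) = -5 + 8*(-4*L) = -5 - 32*L)
(o(0*(2 + 3)) + x)*z(V) = ((-5 - 0*(2 + 3)) + 39)*(-12) = ((-5 - 0*5) + 39)*(-12) = ((-5 - 32*0) + 39)*(-12) = ((-5 + 0) + 39)*(-12) = (-5 + 39)*(-12) = 34*(-12) = -408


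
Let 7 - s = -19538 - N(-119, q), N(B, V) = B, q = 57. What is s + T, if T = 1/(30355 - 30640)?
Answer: 5536409/285 ≈ 19426.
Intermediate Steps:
T = -1/285 (T = 1/(-285) = -1/285 ≈ -0.0035088)
s = 19426 (s = 7 - (-19538 - 1*(-119)) = 7 - (-19538 + 119) = 7 - 1*(-19419) = 7 + 19419 = 19426)
s + T = 19426 - 1/285 = 5536409/285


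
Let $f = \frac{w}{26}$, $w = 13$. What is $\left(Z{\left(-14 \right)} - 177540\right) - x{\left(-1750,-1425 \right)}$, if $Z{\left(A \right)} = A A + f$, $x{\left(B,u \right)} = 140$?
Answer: $- \frac{354967}{2} \approx -1.7748 \cdot 10^{5}$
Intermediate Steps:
$f = \frac{1}{2}$ ($f = \frac{13}{26} = 13 \cdot \frac{1}{26} = \frac{1}{2} \approx 0.5$)
$Z{\left(A \right)} = \frac{1}{2} + A^{2}$ ($Z{\left(A \right)} = A A + \frac{1}{2} = A^{2} + \frac{1}{2} = \frac{1}{2} + A^{2}$)
$\left(Z{\left(-14 \right)} - 177540\right) - x{\left(-1750,-1425 \right)} = \left(\left(\frac{1}{2} + \left(-14\right)^{2}\right) - 177540\right) - 140 = \left(\left(\frac{1}{2} + 196\right) - 177540\right) - 140 = \left(\frac{393}{2} - 177540\right) - 140 = - \frac{354687}{2} - 140 = - \frac{354967}{2}$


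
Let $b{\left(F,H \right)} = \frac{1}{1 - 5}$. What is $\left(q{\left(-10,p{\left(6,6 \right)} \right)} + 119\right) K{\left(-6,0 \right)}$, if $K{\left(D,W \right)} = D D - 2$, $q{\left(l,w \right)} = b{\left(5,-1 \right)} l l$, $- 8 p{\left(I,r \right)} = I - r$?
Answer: $3196$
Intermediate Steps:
$p{\left(I,r \right)} = - \frac{I}{8} + \frac{r}{8}$ ($p{\left(I,r \right)} = - \frac{I - r}{8} = - \frac{I}{8} + \frac{r}{8}$)
$b{\left(F,H \right)} = - \frac{1}{4}$ ($b{\left(F,H \right)} = \frac{1}{-4} = - \frac{1}{4}$)
$q{\left(l,w \right)} = - \frac{l^{2}}{4}$ ($q{\left(l,w \right)} = - \frac{l}{4} l = - \frac{l^{2}}{4}$)
$K{\left(D,W \right)} = -2 + D^{2}$ ($K{\left(D,W \right)} = D^{2} - 2 = -2 + D^{2}$)
$\left(q{\left(-10,p{\left(6,6 \right)} \right)} + 119\right) K{\left(-6,0 \right)} = \left(- \frac{\left(-10\right)^{2}}{4} + 119\right) \left(-2 + \left(-6\right)^{2}\right) = \left(\left(- \frac{1}{4}\right) 100 + 119\right) \left(-2 + 36\right) = \left(-25 + 119\right) 34 = 94 \cdot 34 = 3196$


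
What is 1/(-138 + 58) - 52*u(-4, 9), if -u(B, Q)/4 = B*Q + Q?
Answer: -449281/80 ≈ -5616.0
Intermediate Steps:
u(B, Q) = -4*Q - 4*B*Q (u(B, Q) = -4*(B*Q + Q) = -4*(Q + B*Q) = -4*Q - 4*B*Q)
1/(-138 + 58) - 52*u(-4, 9) = 1/(-138 + 58) - (-208)*9*(1 - 4) = 1/(-80) - (-208)*9*(-3) = -1/80 - 52*108 = -1/80 - 5616 = -449281/80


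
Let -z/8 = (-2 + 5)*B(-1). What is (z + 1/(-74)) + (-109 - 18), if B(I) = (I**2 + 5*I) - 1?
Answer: -519/74 ≈ -7.0135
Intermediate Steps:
B(I) = -1 + I**2 + 5*I
z = 120 (z = -8*(-2 + 5)*(-1 + (-1)**2 + 5*(-1)) = -24*(-1 + 1 - 5) = -24*(-5) = -8*(-15) = 120)
(z + 1/(-74)) + (-109 - 18) = (120 + 1/(-74)) + (-109 - 18) = (120 - 1/74) - 127 = 8879/74 - 127 = -519/74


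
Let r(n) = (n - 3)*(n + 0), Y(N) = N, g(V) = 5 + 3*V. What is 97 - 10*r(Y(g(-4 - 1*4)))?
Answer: -4083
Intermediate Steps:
r(n) = n*(-3 + n) (r(n) = (-3 + n)*n = n*(-3 + n))
97 - 10*r(Y(g(-4 - 1*4))) = 97 - 10*(5 + 3*(-4 - 1*4))*(-3 + (5 + 3*(-4 - 1*4))) = 97 - 10*(5 + 3*(-4 - 4))*(-3 + (5 + 3*(-4 - 4))) = 97 - 10*(5 + 3*(-8))*(-3 + (5 + 3*(-8))) = 97 - 10*(5 - 24)*(-3 + (5 - 24)) = 97 - (-190)*(-3 - 19) = 97 - (-190)*(-22) = 97 - 10*418 = 97 - 4180 = -4083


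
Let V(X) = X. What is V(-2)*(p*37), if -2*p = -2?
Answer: -74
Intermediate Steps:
p = 1 (p = -½*(-2) = 1)
V(-2)*(p*37) = -2*37 = -74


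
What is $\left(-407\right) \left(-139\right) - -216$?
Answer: $56789$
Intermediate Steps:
$\left(-407\right) \left(-139\right) - -216 = 56573 + 216 = 56789$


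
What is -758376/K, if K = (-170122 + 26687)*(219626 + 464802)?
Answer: 189594/24542732545 ≈ 7.7251e-6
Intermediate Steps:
K = -98170930180 (K = -143435*684428 = -98170930180)
-758376/K = -758376/(-98170930180) = -758376*(-1/98170930180) = 189594/24542732545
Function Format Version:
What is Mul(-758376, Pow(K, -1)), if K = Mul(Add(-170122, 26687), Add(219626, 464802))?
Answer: Rational(189594, 24542732545) ≈ 7.7251e-6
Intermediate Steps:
K = -98170930180 (K = Mul(-143435, 684428) = -98170930180)
Mul(-758376, Pow(K, -1)) = Mul(-758376, Pow(-98170930180, -1)) = Mul(-758376, Rational(-1, 98170930180)) = Rational(189594, 24542732545)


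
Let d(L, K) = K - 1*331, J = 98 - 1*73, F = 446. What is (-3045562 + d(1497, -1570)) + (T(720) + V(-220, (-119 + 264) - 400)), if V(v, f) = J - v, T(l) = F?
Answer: -3046772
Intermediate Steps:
J = 25 (J = 98 - 73 = 25)
T(l) = 446
d(L, K) = -331 + K (d(L, K) = K - 331 = -331 + K)
V(v, f) = 25 - v
(-3045562 + d(1497, -1570)) + (T(720) + V(-220, (-119 + 264) - 400)) = (-3045562 + (-331 - 1570)) + (446 + (25 - 1*(-220))) = (-3045562 - 1901) + (446 + (25 + 220)) = -3047463 + (446 + 245) = -3047463 + 691 = -3046772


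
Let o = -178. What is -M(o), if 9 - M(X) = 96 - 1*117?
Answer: -30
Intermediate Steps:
M(X) = 30 (M(X) = 9 - (96 - 1*117) = 9 - (96 - 117) = 9 - 1*(-21) = 9 + 21 = 30)
-M(o) = -1*30 = -30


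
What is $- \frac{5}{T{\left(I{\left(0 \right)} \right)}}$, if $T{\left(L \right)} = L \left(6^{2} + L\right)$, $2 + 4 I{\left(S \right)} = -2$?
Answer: $\frac{1}{7} \approx 0.14286$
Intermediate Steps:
$I{\left(S \right)} = -1$ ($I{\left(S \right)} = - \frac{1}{2} + \frac{1}{4} \left(-2\right) = - \frac{1}{2} - \frac{1}{2} = -1$)
$T{\left(L \right)} = L \left(36 + L\right)$
$- \frac{5}{T{\left(I{\left(0 \right)} \right)}} = - \frac{5}{\left(-1\right) \left(36 - 1\right)} = - \frac{5}{\left(-1\right) 35} = - \frac{5}{-35} = \left(-5\right) \left(- \frac{1}{35}\right) = \frac{1}{7}$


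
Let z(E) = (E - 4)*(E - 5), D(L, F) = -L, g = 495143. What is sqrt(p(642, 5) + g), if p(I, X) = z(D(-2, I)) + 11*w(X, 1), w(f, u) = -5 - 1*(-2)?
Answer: 2*sqrt(123779) ≈ 703.64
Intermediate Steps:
z(E) = (-5 + E)*(-4 + E) (z(E) = (-4 + E)*(-5 + E) = (-5 + E)*(-4 + E))
w(f, u) = -3 (w(f, u) = -5 + 2 = -3)
p(I, X) = -27 (p(I, X) = (20 + (-1*(-2))**2 - (-9)*(-2)) + 11*(-3) = (20 + 2**2 - 9*2) - 33 = (20 + 4 - 18) - 33 = 6 - 33 = -27)
sqrt(p(642, 5) + g) = sqrt(-27 + 495143) = sqrt(495116) = 2*sqrt(123779)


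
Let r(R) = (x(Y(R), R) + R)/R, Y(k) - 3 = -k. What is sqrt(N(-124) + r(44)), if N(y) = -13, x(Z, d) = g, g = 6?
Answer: 3*I*sqrt(638)/22 ≈ 3.4444*I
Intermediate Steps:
Y(k) = 3 - k
x(Z, d) = 6
r(R) = (6 + R)/R
sqrt(N(-124) + r(44)) = sqrt(-13 + (6 + 44)/44) = sqrt(-13 + (1/44)*50) = sqrt(-13 + 25/22) = sqrt(-261/22) = 3*I*sqrt(638)/22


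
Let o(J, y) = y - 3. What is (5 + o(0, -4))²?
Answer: 4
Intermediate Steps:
o(J, y) = -3 + y
(5 + o(0, -4))² = (5 + (-3 - 4))² = (5 - 7)² = (-2)² = 4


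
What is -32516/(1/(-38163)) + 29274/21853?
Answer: 661404022278/533 ≈ 1.2409e+9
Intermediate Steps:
-32516/(1/(-38163)) + 29274/21853 = -32516/(-1/38163) + 29274*(1/21853) = -32516*(-38163) + 714/533 = 1240908108 + 714/533 = 661404022278/533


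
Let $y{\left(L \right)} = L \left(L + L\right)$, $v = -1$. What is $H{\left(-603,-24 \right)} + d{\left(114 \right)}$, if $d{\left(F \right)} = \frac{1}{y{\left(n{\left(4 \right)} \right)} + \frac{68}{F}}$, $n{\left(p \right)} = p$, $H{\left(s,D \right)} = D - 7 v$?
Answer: $- \frac{31529}{1858} \approx -16.969$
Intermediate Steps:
$H{\left(s,D \right)} = 7 + D$ ($H{\left(s,D \right)} = D - -7 = D + 7 = 7 + D$)
$y{\left(L \right)} = 2 L^{2}$ ($y{\left(L \right)} = L 2 L = 2 L^{2}$)
$d{\left(F \right)} = \frac{1}{32 + \frac{68}{F}}$ ($d{\left(F \right)} = \frac{1}{2 \cdot 4^{2} + \frac{68}{F}} = \frac{1}{2 \cdot 16 + \frac{68}{F}} = \frac{1}{32 + \frac{68}{F}}$)
$H{\left(-603,-24 \right)} + d{\left(114 \right)} = \left(7 - 24\right) + \frac{1}{4} \cdot 114 \frac{1}{17 + 8 \cdot 114} = -17 + \frac{1}{4} \cdot 114 \frac{1}{17 + 912} = -17 + \frac{1}{4} \cdot 114 \cdot \frac{1}{929} = -17 + \frac{57}{1858} = - \frac{31529}{1858}$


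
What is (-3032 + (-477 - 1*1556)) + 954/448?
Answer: -1134083/224 ≈ -5062.9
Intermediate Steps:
(-3032 + (-477 - 1*1556)) + 954/448 = (-3032 + (-477 - 1556)) + 954*(1/448) = (-3032 - 2033) + 477/224 = -5065 + 477/224 = -1134083/224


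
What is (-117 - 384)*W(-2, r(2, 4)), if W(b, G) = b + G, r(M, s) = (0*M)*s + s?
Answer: -1002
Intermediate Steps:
r(M, s) = s (r(M, s) = 0*s + s = 0 + s = s)
W(b, G) = G + b
(-117 - 384)*W(-2, r(2, 4)) = (-117 - 384)*(4 - 2) = -501*2 = -1002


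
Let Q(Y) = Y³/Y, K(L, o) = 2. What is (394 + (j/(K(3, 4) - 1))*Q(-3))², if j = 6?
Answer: 200704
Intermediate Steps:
Q(Y) = Y²
(394 + (j/(K(3, 4) - 1))*Q(-3))² = (394 + (6/(2 - 1))*(-3)²)² = (394 + (6/1)*9)² = (394 + (6*1)*9)² = (394 + 6*9)² = (394 + 54)² = 448² = 200704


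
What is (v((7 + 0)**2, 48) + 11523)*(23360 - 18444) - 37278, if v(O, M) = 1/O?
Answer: 2773884626/49 ≈ 5.6610e+7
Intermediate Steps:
(v((7 + 0)**2, 48) + 11523)*(23360 - 18444) - 37278 = (1/((7 + 0)**2) + 11523)*(23360 - 18444) - 37278 = (1/(7**2) + 11523)*4916 - 37278 = (1/49 + 11523)*4916 - 37278 = (564628/49)*4916 - 37278 = 2775711248/49 - 37278 = 2773884626/49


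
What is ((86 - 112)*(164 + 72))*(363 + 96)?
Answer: -2816424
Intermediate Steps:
((86 - 112)*(164 + 72))*(363 + 96) = -26*236*459 = -6136*459 = -2816424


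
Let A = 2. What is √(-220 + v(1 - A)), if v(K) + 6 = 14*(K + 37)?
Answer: √278 ≈ 16.673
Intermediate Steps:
v(K) = 512 + 14*K (v(K) = -6 + 14*(K + 37) = -6 + 14*(37 + K) = -6 + (518 + 14*K) = 512 + 14*K)
√(-220 + v(1 - A)) = √(-220 + (512 + 14*(1 - 1*2))) = √(-220 + (512 + 14*(1 - 2))) = √(-220 + (512 + 14*(-1))) = √(-220 + (512 - 14)) = √(-220 + 498) = √278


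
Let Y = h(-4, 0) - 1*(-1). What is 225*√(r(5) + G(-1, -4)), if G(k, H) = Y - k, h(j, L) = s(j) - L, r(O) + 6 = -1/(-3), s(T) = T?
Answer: 75*I*√69 ≈ 623.0*I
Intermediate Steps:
r(O) = -17/3 (r(O) = -6 - 1/(-3) = -6 - 1*(-⅓) = -6 + ⅓ = -17/3)
h(j, L) = j - L
Y = -3 (Y = (-4 - 1*0) - 1*(-1) = (-4 + 0) + 1 = -4 + 1 = -3)
G(k, H) = -3 - k
225*√(r(5) + G(-1, -4)) = 225*√(-17/3 + (-3 - 1*(-1))) = 225*√(-17/3 + (-3 + 1)) = 225*√(-17/3 - 2) = 225*√(-23/3) = 225*(I*√69/3) = 75*I*√69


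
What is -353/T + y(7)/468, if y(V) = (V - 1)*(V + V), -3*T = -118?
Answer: -40475/4602 ≈ -8.7951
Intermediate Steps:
T = 118/3 (T = -1/3*(-118) = 118/3 ≈ 39.333)
y(V) = 2*V*(-1 + V) (y(V) = (-1 + V)*(2*V) = 2*V*(-1 + V))
-353/T + y(7)/468 = -353/118/3 + (2*7*(-1 + 7))/468 = -353*3/118 + (2*7*6)*(1/468) = -1059/118 + 84*(1/468) = -1059/118 + 7/39 = -40475/4602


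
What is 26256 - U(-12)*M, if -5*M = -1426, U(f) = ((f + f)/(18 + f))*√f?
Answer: 26256 + 11408*I*√3/5 ≈ 26256.0 + 3951.8*I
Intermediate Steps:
U(f) = 2*f^(3/2)/(18 + f) (U(f) = ((2*f)/(18 + f))*√f = (2*f/(18 + f))*√f = 2*f^(3/2)/(18 + f))
M = 1426/5 (M = -⅕*(-1426) = 1426/5 ≈ 285.20)
26256 - U(-12)*M = 26256 - 2*(-12)^(3/2)/(18 - 12)*1426/5 = 26256 - 2*(-24*I*√3)/6*1426/5 = 26256 - 2*(-24*I*√3)*(⅙)*1426/5 = 26256 - (-8*I*√3)*1426/5 = 26256 - (-11408)*I*√3/5 = 26256 + 11408*I*√3/5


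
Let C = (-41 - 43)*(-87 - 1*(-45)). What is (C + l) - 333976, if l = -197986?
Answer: -528434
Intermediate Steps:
C = 3528 (C = -84*(-87 + 45) = -84*(-42) = 3528)
(C + l) - 333976 = (3528 - 197986) - 333976 = -194458 - 333976 = -528434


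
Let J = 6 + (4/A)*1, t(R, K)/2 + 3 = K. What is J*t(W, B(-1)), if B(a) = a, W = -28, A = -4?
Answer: -40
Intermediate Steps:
t(R, K) = -6 + 2*K
J = 5 (J = 6 + (4/(-4))*1 = 6 + (4*(-¼))*1 = 6 - 1*1 = 6 - 1 = 5)
J*t(W, B(-1)) = 5*(-6 + 2*(-1)) = 5*(-6 - 2) = 5*(-8) = -40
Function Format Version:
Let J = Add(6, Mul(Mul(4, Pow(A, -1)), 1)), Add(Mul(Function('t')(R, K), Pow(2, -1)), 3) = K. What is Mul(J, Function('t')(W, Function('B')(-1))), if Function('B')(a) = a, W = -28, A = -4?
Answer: -40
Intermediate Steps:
Function('t')(R, K) = Add(-6, Mul(2, K))
J = 5 (J = Add(6, Mul(Mul(4, Pow(-4, -1)), 1)) = Add(6, Mul(Mul(4, Rational(-1, 4)), 1)) = Add(6, Mul(-1, 1)) = Add(6, -1) = 5)
Mul(J, Function('t')(W, Function('B')(-1))) = Mul(5, Add(-6, Mul(2, -1))) = Mul(5, Add(-6, -2)) = Mul(5, -8) = -40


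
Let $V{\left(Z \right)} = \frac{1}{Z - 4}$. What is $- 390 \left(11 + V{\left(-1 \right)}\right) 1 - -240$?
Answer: $-3972$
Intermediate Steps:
$V{\left(Z \right)} = \frac{1}{-4 + Z}$
$- 390 \left(11 + V{\left(-1 \right)}\right) 1 - -240 = - 390 \left(11 + \frac{1}{-4 - 1}\right) 1 - -240 = - 390 \left(11 + \frac{1}{-5}\right) 1 + 240 = - 390 \left(11 - \frac{1}{5}\right) 1 + 240 = - 390 \cdot \frac{54}{5} \cdot 1 + 240 = \left(-390\right) \frac{54}{5} + 240 = -4212 + 240 = -3972$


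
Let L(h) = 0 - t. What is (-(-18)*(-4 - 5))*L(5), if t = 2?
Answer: 324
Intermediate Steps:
L(h) = -2 (L(h) = 0 - 1*2 = 0 - 2 = -2)
(-(-18)*(-4 - 5))*L(5) = -(-18)*(-4 - 5)*(-2) = -(-18)*(-9)*(-2) = -6*27*(-2) = -162*(-2) = 324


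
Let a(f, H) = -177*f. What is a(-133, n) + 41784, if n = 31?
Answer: 65325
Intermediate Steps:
a(-133, n) + 41784 = -177*(-133) + 41784 = 23541 + 41784 = 65325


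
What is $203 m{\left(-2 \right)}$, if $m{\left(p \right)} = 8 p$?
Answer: $-3248$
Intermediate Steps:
$203 m{\left(-2 \right)} = 203 \cdot 8 \left(-2\right) = 203 \left(-16\right) = -3248$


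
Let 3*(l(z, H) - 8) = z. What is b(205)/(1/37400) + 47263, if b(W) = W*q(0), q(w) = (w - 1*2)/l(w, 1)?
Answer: -1869487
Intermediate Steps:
l(z, H) = 8 + z/3
q(w) = (-2 + w)/(8 + w/3) (q(w) = (w - 1*2)/(8 + w/3) = (w - 2)/(8 + w/3) = (-2 + w)/(8 + w/3))
b(W) = -W/4 (b(W) = W*(3*(-2 + 0)/(24 + 0)) = W*(3*(-2)/24) = W*(3*(1/24)*(-2)) = W*(-¼) = -W/4)
b(205)/(1/37400) + 47263 = (-¼*205)/(1/37400) + 47263 = -205/(4*1/37400) + 47263 = -205/4*37400 + 47263 = -1916750 + 47263 = -1869487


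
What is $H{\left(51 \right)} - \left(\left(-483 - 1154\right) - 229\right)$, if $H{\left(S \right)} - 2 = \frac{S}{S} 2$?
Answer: $1870$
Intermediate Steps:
$H{\left(S \right)} = 4$ ($H{\left(S \right)} = 2 + \frac{S}{S} 2 = 2 + 1 \cdot 2 = 2 + 2 = 4$)
$H{\left(51 \right)} - \left(\left(-483 - 1154\right) - 229\right) = 4 - \left(\left(-483 - 1154\right) - 229\right) = 4 - \left(-1637 - 229\right) = 4 - -1866 = 4 + 1866 = 1870$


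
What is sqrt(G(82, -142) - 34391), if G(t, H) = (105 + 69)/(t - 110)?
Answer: I*sqrt(6741854)/14 ≈ 185.46*I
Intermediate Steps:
G(t, H) = 174/(-110 + t)
sqrt(G(82, -142) - 34391) = sqrt(174/(-110 + 82) - 34391) = sqrt(174/(-28) - 34391) = sqrt(174*(-1/28) - 34391) = sqrt(-87/14 - 34391) = sqrt(-481561/14) = I*sqrt(6741854)/14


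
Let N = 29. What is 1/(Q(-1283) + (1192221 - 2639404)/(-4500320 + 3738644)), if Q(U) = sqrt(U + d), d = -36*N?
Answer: 1102284558708/1352104154162641 - 580150328976*I*sqrt(2327)/1352104154162641 ≈ 0.00081524 - 0.020698*I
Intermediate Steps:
d = -1044 (d = -36*29 = -1044)
Q(U) = sqrt(-1044 + U) (Q(U) = sqrt(U - 1044) = sqrt(-1044 + U))
1/(Q(-1283) + (1192221 - 2639404)/(-4500320 + 3738644)) = 1/(sqrt(-1044 - 1283) + (1192221 - 2639404)/(-4500320 + 3738644)) = 1/(sqrt(-2327) - 1447183/(-761676)) = 1/(I*sqrt(2327) - 1447183*(-1/761676)) = 1/(I*sqrt(2327) + 1447183/761676) = 1/(1447183/761676 + I*sqrt(2327))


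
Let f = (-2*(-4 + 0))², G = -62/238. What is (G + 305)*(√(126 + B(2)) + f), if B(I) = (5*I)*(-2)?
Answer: 2320896/119 + 36264*√106/119 ≈ 22641.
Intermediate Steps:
G = -31/119 (G = -62*1/238 = -31/119 ≈ -0.26050)
B(I) = -10*I
f = 64 (f = (-2*(-4))² = 8² = 64)
(G + 305)*(√(126 + B(2)) + f) = (-31/119 + 305)*(√(126 - 10*2) + 64) = 36264*(√(126 - 20) + 64)/119 = 36264*(√106 + 64)/119 = 36264*(64 + √106)/119 = 2320896/119 + 36264*√106/119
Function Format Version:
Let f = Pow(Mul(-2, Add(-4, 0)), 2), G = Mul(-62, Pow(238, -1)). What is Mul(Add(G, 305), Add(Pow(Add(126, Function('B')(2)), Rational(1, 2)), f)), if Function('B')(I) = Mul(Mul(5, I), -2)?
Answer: Add(Rational(2320896, 119), Mul(Rational(36264, 119), Pow(106, Rational(1, 2)))) ≈ 22641.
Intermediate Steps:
G = Rational(-31, 119) (G = Mul(-62, Rational(1, 238)) = Rational(-31, 119) ≈ -0.26050)
Function('B')(I) = Mul(-10, I)
f = 64 (f = Pow(Mul(-2, -4), 2) = Pow(8, 2) = 64)
Mul(Add(G, 305), Add(Pow(Add(126, Function('B')(2)), Rational(1, 2)), f)) = Mul(Add(Rational(-31, 119), 305), Add(Pow(Add(126, Mul(-10, 2)), Rational(1, 2)), 64)) = Mul(Rational(36264, 119), Add(Pow(Add(126, -20), Rational(1, 2)), 64)) = Mul(Rational(36264, 119), Add(Pow(106, Rational(1, 2)), 64)) = Mul(Rational(36264, 119), Add(64, Pow(106, Rational(1, 2)))) = Add(Rational(2320896, 119), Mul(Rational(36264, 119), Pow(106, Rational(1, 2))))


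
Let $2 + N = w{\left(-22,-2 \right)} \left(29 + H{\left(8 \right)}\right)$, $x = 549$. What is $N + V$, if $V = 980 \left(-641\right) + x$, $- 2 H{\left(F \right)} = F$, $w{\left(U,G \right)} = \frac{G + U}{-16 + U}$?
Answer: $- \frac{11924727}{19} \approx -6.2762 \cdot 10^{5}$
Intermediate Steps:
$w{\left(U,G \right)} = \frac{G + U}{-16 + U}$
$H{\left(F \right)} = - \frac{F}{2}$
$N = \frac{262}{19}$ ($N = -2 + \frac{-2 - 22}{-16 - 22} \left(29 - 4\right) = -2 + \frac{1}{-38} \left(-24\right) \left(29 - 4\right) = -2 + \left(- \frac{1}{38}\right) \left(-24\right) 25 = -2 + \frac{12}{19} \cdot 25 = -2 + \frac{300}{19} = \frac{262}{19} \approx 13.789$)
$V = -627631$ ($V = 980 \left(-641\right) + 549 = -628180 + 549 = -627631$)
$N + V = \frac{262}{19} - 627631 = - \frac{11924727}{19}$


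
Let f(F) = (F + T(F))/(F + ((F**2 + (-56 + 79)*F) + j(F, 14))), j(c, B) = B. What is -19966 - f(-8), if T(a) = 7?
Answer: -2276125/114 ≈ -19966.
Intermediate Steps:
f(F) = (7 + F)/(14 + F**2 + 24*F) (f(F) = (F + 7)/(F + ((F**2 + (-56 + 79)*F) + 14)) = (7 + F)/(F + ((F**2 + 23*F) + 14)) = (7 + F)/(F + (14 + F**2 + 23*F)) = (7 + F)/(14 + F**2 + 24*F))
-19966 - f(-8) = -19966 - (7 - 8)/(14 + (-8)**2 + 24*(-8)) = -19966 - (-1)/(14 + 64 - 192) = -19966 - (-1)/(-114) = -19966 - (-1)*(-1)/114 = -19966 - 1*1/114 = -19966 - 1/114 = -2276125/114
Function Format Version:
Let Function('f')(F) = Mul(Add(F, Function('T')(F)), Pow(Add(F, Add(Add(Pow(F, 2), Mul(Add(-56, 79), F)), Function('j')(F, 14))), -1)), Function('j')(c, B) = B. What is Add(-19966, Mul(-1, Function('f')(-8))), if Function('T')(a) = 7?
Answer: Rational(-2276125, 114) ≈ -19966.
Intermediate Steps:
Function('f')(F) = Mul(Pow(Add(14, Pow(F, 2), Mul(24, F)), -1), Add(7, F)) (Function('f')(F) = Mul(Add(F, 7), Pow(Add(F, Add(Add(Pow(F, 2), Mul(Add(-56, 79), F)), 14)), -1)) = Mul(Add(7, F), Pow(Add(F, Add(Add(Pow(F, 2), Mul(23, F)), 14)), -1)) = Mul(Add(7, F), Pow(Add(F, Add(14, Pow(F, 2), Mul(23, F))), -1)) = Mul(Add(7, F), Pow(Add(14, Pow(F, 2), Mul(24, F)), -1)) = Mul(Pow(Add(14, Pow(F, 2), Mul(24, F)), -1), Add(7, F)))
Add(-19966, Mul(-1, Function('f')(-8))) = Add(-19966, Mul(-1, Mul(Pow(Add(14, Pow(-8, 2), Mul(24, -8)), -1), Add(7, -8)))) = Add(-19966, Mul(-1, Mul(Pow(Add(14, 64, -192), -1), -1))) = Add(-19966, Mul(-1, Mul(Pow(-114, -1), -1))) = Add(-19966, Mul(-1, Mul(Rational(-1, 114), -1))) = Add(-19966, Mul(-1, Rational(1, 114))) = Add(-19966, Rational(-1, 114)) = Rational(-2276125, 114)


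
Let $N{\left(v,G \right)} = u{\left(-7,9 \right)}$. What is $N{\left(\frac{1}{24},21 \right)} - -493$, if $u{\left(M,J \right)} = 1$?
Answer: $494$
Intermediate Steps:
$N{\left(v,G \right)} = 1$
$N{\left(\frac{1}{24},21 \right)} - -493 = 1 - -493 = 1 + 493 = 494$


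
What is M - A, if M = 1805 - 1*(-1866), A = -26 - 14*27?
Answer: 4075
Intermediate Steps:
A = -404 (A = -26 - 378 = -404)
M = 3671 (M = 1805 + 1866 = 3671)
M - A = 3671 - 1*(-404) = 3671 + 404 = 4075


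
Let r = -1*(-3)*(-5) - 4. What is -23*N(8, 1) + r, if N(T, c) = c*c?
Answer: -42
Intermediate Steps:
N(T, c) = c²
r = -19 (r = 3*(-5) - 4 = -15 - 4 = -19)
-23*N(8, 1) + r = -23*1² - 19 = -23*1 - 19 = -23 - 19 = -42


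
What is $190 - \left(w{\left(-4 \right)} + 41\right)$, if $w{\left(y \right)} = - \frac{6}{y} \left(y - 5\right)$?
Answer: $\frac{325}{2} \approx 162.5$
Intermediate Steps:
$w{\left(y \right)} = - \frac{6 \left(-5 + y\right)}{y}$ ($w{\left(y \right)} = - \frac{6}{y} \left(-5 + y\right) = - \frac{6 \left(-5 + y\right)}{y}$)
$190 - \left(w{\left(-4 \right)} + 41\right) = 190 - \left(\left(-6 + \frac{30}{-4}\right) + 41\right) = 190 - \left(\left(-6 + 30 \left(- \frac{1}{4}\right)\right) + 41\right) = 190 - \left(\left(-6 - \frac{15}{2}\right) + 41\right) = 190 - \left(- \frac{27}{2} + 41\right) = 190 - \frac{55}{2} = \frac{325}{2}$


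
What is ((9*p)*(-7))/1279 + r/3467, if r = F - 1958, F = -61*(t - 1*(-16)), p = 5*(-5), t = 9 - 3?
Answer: 1239825/4434293 ≈ 0.27960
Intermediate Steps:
t = 6
p = -25
F = -1342 (F = -61*(6 - 1*(-16)) = -61*(6 + 16) = -61*22 = -1342)
r = -3300 (r = -1342 - 1958 = -3300)
((9*p)*(-7))/1279 + r/3467 = ((9*(-25))*(-7))/1279 - 3300/3467 = -225*(-7)*(1/1279) - 3300*1/3467 = 1575*(1/1279) - 3300/3467 = 1575/1279 - 3300/3467 = 1239825/4434293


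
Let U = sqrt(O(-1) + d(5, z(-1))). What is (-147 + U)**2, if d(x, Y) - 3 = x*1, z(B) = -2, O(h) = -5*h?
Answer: (147 - sqrt(13))**2 ≈ 20562.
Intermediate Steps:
d(x, Y) = 3 + x (d(x, Y) = 3 + x*1 = 3 + x)
U = sqrt(13) (U = sqrt(-5*(-1) + (3 + 5)) = sqrt(5 + 8) = sqrt(13) ≈ 3.6056)
(-147 + U)**2 = (-147 + sqrt(13))**2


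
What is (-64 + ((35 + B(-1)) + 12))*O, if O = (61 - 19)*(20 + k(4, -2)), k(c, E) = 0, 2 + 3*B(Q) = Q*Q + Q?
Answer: -14840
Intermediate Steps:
B(Q) = -2/3 + Q/3 + Q**2/3 (B(Q) = -2/3 + (Q*Q + Q)/3 = -2/3 + (Q**2 + Q)/3 = -2/3 + (Q + Q**2)/3 = -2/3 + (Q/3 + Q**2/3) = -2/3 + Q/3 + Q**2/3)
O = 840 (O = (61 - 19)*(20 + 0) = 42*20 = 840)
(-64 + ((35 + B(-1)) + 12))*O = (-64 + ((35 + (-2/3 + (1/3)*(-1) + (1/3)*(-1)**2)) + 12))*840 = (-64 + ((35 + (-2/3 - 1/3 + (1/3)*1)) + 12))*840 = (-64 + ((35 + (-2/3 - 1/3 + 1/3)) + 12))*840 = (-64 + ((35 - 2/3) + 12))*840 = (-64 + (103/3 + 12))*840 = (-64 + 139/3)*840 = -53/3*840 = -14840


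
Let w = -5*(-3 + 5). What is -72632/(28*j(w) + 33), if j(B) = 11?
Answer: -72632/341 ≈ -213.00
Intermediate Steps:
w = -10 (w = -5*2 = -10)
-72632/(28*j(w) + 33) = -72632/(28*11 + 33) = -72632/(308 + 33) = -72632/341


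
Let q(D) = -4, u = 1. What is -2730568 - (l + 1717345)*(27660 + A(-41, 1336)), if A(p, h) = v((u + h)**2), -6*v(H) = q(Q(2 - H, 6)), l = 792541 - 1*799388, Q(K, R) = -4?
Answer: -47316245580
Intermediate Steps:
l = -6847 (l = 792541 - 799388 = -6847)
v(H) = 2/3 (v(H) = -1/6*(-4) = 2/3)
A(p, h) = 2/3
-2730568 - (l + 1717345)*(27660 + A(-41, 1336)) = -2730568 - (-6847 + 1717345)*(27660 + 2/3) = -2730568 - 1710498*82982/3 = -2730568 - 1*47313515012 = -2730568 - 47313515012 = -47316245580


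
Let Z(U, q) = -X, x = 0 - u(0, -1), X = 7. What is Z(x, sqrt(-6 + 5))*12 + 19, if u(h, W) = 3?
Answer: -65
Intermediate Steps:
x = -3 (x = 0 - 1*3 = 0 - 3 = -3)
Z(U, q) = -7 (Z(U, q) = -1*7 = -7)
Z(x, sqrt(-6 + 5))*12 + 19 = -7*12 + 19 = -84 + 19 = -65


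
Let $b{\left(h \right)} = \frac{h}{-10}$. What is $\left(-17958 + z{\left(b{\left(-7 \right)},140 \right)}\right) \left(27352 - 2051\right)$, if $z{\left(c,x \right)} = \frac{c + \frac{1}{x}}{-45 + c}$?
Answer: $- \frac{2817914435115}{6202} \approx -4.5436 \cdot 10^{8}$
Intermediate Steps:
$b{\left(h \right)} = - \frac{h}{10}$ ($b{\left(h \right)} = h \left(- \frac{1}{10}\right) = - \frac{h}{10}$)
$z{\left(c,x \right)} = \frac{c + \frac{1}{x}}{-45 + c}$
$\left(-17958 + z{\left(b{\left(-7 \right)},140 \right)}\right) \left(27352 - 2051\right) = \left(-17958 + \frac{1 + \left(- \frac{1}{10}\right) \left(-7\right) 140}{140 \left(-45 - - \frac{7}{10}\right)}\right) \left(27352 - 2051\right) = \left(-17958 + \frac{1 + \frac{7}{10} \cdot 140}{140 \left(-45 + \frac{7}{10}\right)}\right) 25301 = \left(-17958 + \frac{1 + 98}{140 \left(- \frac{443}{10}\right)}\right) 25301 = \left(-17958 + \frac{1}{140} \left(- \frac{10}{443}\right) 99\right) 25301 = \left(-17958 - \frac{99}{6202}\right) 25301 = \left(- \frac{111375615}{6202}\right) 25301 = - \frac{2817914435115}{6202}$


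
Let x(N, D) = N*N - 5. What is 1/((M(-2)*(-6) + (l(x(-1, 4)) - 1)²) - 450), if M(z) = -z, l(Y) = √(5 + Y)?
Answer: -1/462 ≈ -0.0021645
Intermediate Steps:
x(N, D) = -5 + N² (x(N, D) = N² - 5 = -5 + N²)
1/((M(-2)*(-6) + (l(x(-1, 4)) - 1)²) - 450) = 1/((-1*(-2)*(-6) + (√(5 + (-5 + (-1)²)) - 1)²) - 450) = 1/((2*(-6) + (√(5 + (-5 + 1)) - 1)²) - 450) = 1/((-12 + (√(5 - 4) - 1)²) - 450) = 1/((-12 + (√1 - 1)²) - 450) = 1/((-12 + (1 - 1)²) - 450) = 1/((-12 + 0²) - 450) = 1/((-12 + 0) - 450) = 1/(-12 - 450) = 1/(-462) = -1/462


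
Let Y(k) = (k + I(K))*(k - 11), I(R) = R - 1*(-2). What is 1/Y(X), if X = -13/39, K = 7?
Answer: -9/884 ≈ -0.010181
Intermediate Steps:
X = -⅓ (X = -13*1/39 = -⅓ ≈ -0.33333)
I(R) = 2 + R (I(R) = R + 2 = 2 + R)
Y(k) = (-11 + k)*(9 + k) (Y(k) = (k + (2 + 7))*(k - 11) = (k + 9)*(-11 + k) = (9 + k)*(-11 + k) = (-11 + k)*(9 + k))
1/Y(X) = 1/(-99 + (-⅓)² - 2*(-⅓)) = 1/(-99 + ⅑ + ⅔) = 1/(-884/9) = -9/884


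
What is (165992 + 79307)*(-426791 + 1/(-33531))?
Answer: -3510407518367578/33531 ≈ -1.0469e+11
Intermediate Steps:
(165992 + 79307)*(-426791 + 1/(-33531)) = 245299*(-426791 - 1/33531) = 245299*(-14310729022/33531) = -3510407518367578/33531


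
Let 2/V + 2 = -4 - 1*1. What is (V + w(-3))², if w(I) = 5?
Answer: 1089/49 ≈ 22.224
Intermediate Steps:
V = -2/7 (V = 2/(-2 + (-4 - 1*1)) = 2/(-2 + (-4 - 1)) = 2/(-2 - 5) = 2/(-7) = 2*(-⅐) = -2/7 ≈ -0.28571)
(V + w(-3))² = (-2/7 + 5)² = (33/7)² = 1089/49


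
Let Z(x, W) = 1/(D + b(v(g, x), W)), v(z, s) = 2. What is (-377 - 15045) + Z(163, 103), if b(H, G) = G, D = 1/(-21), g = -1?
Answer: -33342343/2162 ≈ -15422.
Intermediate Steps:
D = -1/21 ≈ -0.047619
Z(x, W) = 1/(-1/21 + W)
(-377 - 15045) + Z(163, 103) = (-377 - 15045) + 21/(-1 + 21*103) = -15422 + 21/(-1 + 2163) = -15422 + 21/2162 = -33342343/2162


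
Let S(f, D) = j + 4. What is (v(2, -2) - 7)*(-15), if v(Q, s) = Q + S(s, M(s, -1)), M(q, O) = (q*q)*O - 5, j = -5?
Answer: 90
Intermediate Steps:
M(q, O) = -5 + O*q² (M(q, O) = q²*O - 5 = O*q² - 5 = -5 + O*q²)
S(f, D) = -1 (S(f, D) = -5 + 4 = -1)
v(Q, s) = -1 + Q (v(Q, s) = Q - 1 = -1 + Q)
(v(2, -2) - 7)*(-15) = ((-1 + 2) - 7)*(-15) = (1 - 7)*(-15) = -6*(-15) = 90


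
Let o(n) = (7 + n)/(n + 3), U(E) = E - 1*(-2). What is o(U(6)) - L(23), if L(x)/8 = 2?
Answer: -161/11 ≈ -14.636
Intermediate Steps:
L(x) = 16 (L(x) = 8*2 = 16)
U(E) = 2 + E (U(E) = E + 2 = 2 + E)
o(n) = (7 + n)/(3 + n)
o(U(6)) - L(23) = (7 + (2 + 6))/(3 + (2 + 6)) - 1*16 = (7 + 8)/(3 + 8) - 16 = 15/11 - 16 = -161/11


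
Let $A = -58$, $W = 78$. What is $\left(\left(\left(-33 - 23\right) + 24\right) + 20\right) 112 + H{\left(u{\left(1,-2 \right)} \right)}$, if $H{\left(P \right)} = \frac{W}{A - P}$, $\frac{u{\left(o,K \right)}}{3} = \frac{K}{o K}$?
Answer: $- \frac{82062}{61} \approx -1345.3$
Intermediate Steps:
$u{\left(o,K \right)} = \frac{3}{o}$ ($u{\left(o,K \right)} = 3 \frac{K}{o K} = 3 \frac{K}{K o} = 3 K \frac{1}{K o} = \frac{3}{o}$)
$H{\left(P \right)} = \frac{78}{-58 - P}$
$\left(\left(\left(-33 - 23\right) + 24\right) + 20\right) 112 + H{\left(u{\left(1,-2 \right)} \right)} = \left(\left(\left(-33 - 23\right) + 24\right) + 20\right) 112 - \frac{78}{58 + \frac{3}{1}} = \left(\left(-56 + 24\right) + 20\right) 112 - \frac{78}{58 + 3 \cdot 1} = \left(-32 + 20\right) 112 - \frac{78}{58 + 3} = \left(-12\right) 112 - \frac{78}{61} = -1344 - \frac{78}{61} = - \frac{82062}{61}$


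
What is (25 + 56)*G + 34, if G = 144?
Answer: 11698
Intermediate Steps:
(25 + 56)*G + 34 = (25 + 56)*144 + 34 = 81*144 + 34 = 11664 + 34 = 11698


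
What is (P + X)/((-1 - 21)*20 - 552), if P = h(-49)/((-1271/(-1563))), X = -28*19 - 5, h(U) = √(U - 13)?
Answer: 537/992 - 1563*I*√62/1260832 ≈ 0.54133 - 0.0097611*I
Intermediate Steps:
h(U) = √(-13 + U)
X = -537 (X = -532 - 5 = -537)
P = 1563*I*√62/1271 (P = √(-13 - 49)/((-1271/(-1563))) = √(-62)/((-1271*(-1/1563))) = (I*√62)/(1271/1563) = (I*√62)*(1563/1271) = 1563*I*√62/1271 ≈ 9.683*I)
(P + X)/((-1 - 21)*20 - 552) = (1563*I*√62/1271 - 537)/((-1 - 21)*20 - 552) = (-537 + 1563*I*√62/1271)/(-22*20 - 552) = (-537 + 1563*I*√62/1271)/(-440 - 552) = (-537 + 1563*I*√62/1271)/(-992) = (-537 + 1563*I*√62/1271)*(-1/992) = 537/992 - 1563*I*√62/1260832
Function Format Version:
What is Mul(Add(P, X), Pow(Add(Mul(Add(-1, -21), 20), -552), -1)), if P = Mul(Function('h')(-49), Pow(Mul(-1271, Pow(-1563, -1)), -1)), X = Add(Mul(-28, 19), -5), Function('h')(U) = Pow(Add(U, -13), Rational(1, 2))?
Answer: Add(Rational(537, 992), Mul(Rational(-1563, 1260832), I, Pow(62, Rational(1, 2)))) ≈ Add(0.54133, Mul(-0.0097611, I))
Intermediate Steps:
Function('h')(U) = Pow(Add(-13, U), Rational(1, 2))
X = -537 (X = Add(-532, -5) = -537)
P = Mul(Rational(1563, 1271), I, Pow(62, Rational(1, 2))) (P = Mul(Pow(Add(-13, -49), Rational(1, 2)), Pow(Mul(-1271, Pow(-1563, -1)), -1)) = Mul(Pow(-62, Rational(1, 2)), Pow(Mul(-1271, Rational(-1, 1563)), -1)) = Mul(Mul(I, Pow(62, Rational(1, 2))), Pow(Rational(1271, 1563), -1)) = Mul(Mul(I, Pow(62, Rational(1, 2))), Rational(1563, 1271)) = Mul(Rational(1563, 1271), I, Pow(62, Rational(1, 2))) ≈ Mul(9.6830, I))
Mul(Add(P, X), Pow(Add(Mul(Add(-1, -21), 20), -552), -1)) = Mul(Add(Mul(Rational(1563, 1271), I, Pow(62, Rational(1, 2))), -537), Pow(Add(Mul(Add(-1, -21), 20), -552), -1)) = Mul(Add(-537, Mul(Rational(1563, 1271), I, Pow(62, Rational(1, 2)))), Pow(Add(Mul(-22, 20), -552), -1)) = Mul(Add(-537, Mul(Rational(1563, 1271), I, Pow(62, Rational(1, 2)))), Pow(Add(-440, -552), -1)) = Mul(Add(-537, Mul(Rational(1563, 1271), I, Pow(62, Rational(1, 2)))), Pow(-992, -1)) = Mul(Add(-537, Mul(Rational(1563, 1271), I, Pow(62, Rational(1, 2)))), Rational(-1, 992)) = Add(Rational(537, 992), Mul(Rational(-1563, 1260832), I, Pow(62, Rational(1, 2))))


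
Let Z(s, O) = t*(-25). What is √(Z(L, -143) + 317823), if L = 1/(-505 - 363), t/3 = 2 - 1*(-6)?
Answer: 3*√35247 ≈ 563.23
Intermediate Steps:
t = 24 (t = 3*(2 - 1*(-6)) = 3*(2 + 6) = 3*8 = 24)
L = -1/868 (L = 1/(-868) = -1/868 ≈ -0.0011521)
Z(s, O) = -600 (Z(s, O) = 24*(-25) = -600)
√(Z(L, -143) + 317823) = √(-600 + 317823) = √317223 = 3*√35247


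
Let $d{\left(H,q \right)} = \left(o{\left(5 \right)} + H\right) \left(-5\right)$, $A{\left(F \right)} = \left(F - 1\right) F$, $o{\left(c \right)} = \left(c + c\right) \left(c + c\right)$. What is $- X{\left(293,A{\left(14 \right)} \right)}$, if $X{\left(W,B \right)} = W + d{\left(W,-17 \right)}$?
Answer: $1672$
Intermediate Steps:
$o{\left(c \right)} = 4 c^{2}$ ($o{\left(c \right)} = 2 c 2 c = 4 c^{2}$)
$A{\left(F \right)} = F \left(-1 + F\right)$ ($A{\left(F \right)} = \left(-1 + F\right) F = F \left(-1 + F\right)$)
$d{\left(H,q \right)} = -500 - 5 H$ ($d{\left(H,q \right)} = \left(4 \cdot 5^{2} + H\right) \left(-5\right) = \left(4 \cdot 25 + H\right) \left(-5\right) = \left(100 + H\right) \left(-5\right) = -500 - 5 H$)
$X{\left(W,B \right)} = -500 - 4 W$ ($X{\left(W,B \right)} = W - \left(500 + 5 W\right) = -500 - 4 W$)
$- X{\left(293,A{\left(14 \right)} \right)} = - (-500 - 1172) = \left(-1\right) \left(-1672\right) = 1672$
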